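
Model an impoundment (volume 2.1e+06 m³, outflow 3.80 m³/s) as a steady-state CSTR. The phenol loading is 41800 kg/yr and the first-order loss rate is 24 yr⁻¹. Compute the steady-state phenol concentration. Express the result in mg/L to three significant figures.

0.245 mg/L

Outflow Q = 3.80 m³/s × 3.156e+07 s/yr = 1.199e+08 m³/yr.
Steady-state CSTR mass balance: W = Q·C + k·V·C, so C = W/(Q + kV).
Q + kV = 1.199e+08 + 24·2.1e+06 = 1.703e+08 m³/yr.
C = 41800/1.703e+08 = 0.0002454 kg/m³ = 0.2454 mg/L.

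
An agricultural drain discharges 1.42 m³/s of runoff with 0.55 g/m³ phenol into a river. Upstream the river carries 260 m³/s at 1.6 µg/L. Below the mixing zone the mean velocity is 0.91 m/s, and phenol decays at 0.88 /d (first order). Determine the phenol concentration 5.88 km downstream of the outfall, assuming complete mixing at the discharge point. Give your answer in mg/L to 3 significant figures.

1.6 µg/L = 0.0016 mg/L.
After complete mixing, C₀ = (1.42·0.55 + 260·0.0016) / 261.4 = 0.004579 mg/L.
Travel time t = 5880 m / 0.91 m/s = 6462 s = 0.07479 d.
C = 0.004579·exp(−0.88·0.07479) = 0.004579·0.9363 = 0.004287 mg/L.

0.00429 mg/L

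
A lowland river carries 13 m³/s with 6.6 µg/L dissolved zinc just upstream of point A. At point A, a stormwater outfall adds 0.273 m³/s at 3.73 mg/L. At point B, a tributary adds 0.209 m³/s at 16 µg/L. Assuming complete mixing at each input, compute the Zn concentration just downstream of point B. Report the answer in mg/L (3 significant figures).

0.0821 mg/L

6.6 µg/L = 0.0066 mg/L.
After input A: C = (13·0.0066 + 0.273·3.73) / 13.27 = 0.08318 mg/L.
16 µg/L = 0.016 mg/L.
After input B: C = (13.27·0.08318 + 0.209·0.016) / 13.48 = 0.08214 mg/L.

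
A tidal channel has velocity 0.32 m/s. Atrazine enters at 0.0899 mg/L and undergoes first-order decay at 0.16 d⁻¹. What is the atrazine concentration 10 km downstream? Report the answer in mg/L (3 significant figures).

0.0848 mg/L

Travel time t = 10 km / 0.32 m/s = 1e+04/0.32 = 3.125e+04 s = 0.3617 d.
First-order decay: C = 0.0899·exp(−0.16·0.3617) = 0.0899·0.9438 = 0.08485 mg/L.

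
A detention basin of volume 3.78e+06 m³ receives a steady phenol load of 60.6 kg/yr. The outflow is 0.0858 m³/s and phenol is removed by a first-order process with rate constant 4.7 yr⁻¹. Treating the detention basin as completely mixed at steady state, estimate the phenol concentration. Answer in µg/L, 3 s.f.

2.96 µg/L

Outflow Q = 0.0858 m³/s × 3.156e+07 s/yr = 2.708e+06 m³/yr.
Steady-state CSTR mass balance: W = Q·C + k·V·C, so C = W/(Q + kV).
Q + kV = 2.708e+06 + 4.7·3.78e+06 = 2.047e+07 m³/yr.
C = 60.6/2.047e+07 = 2.96e-06 kg/m³ = 0.00296 mg/L = 2.96 µg/L.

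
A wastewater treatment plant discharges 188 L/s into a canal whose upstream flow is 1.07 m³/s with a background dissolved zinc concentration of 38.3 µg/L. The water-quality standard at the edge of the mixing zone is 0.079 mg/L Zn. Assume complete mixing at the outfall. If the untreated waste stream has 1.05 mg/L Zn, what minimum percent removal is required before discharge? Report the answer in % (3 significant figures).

188 L/s = 0.188 m³/s.
38.3 µg/L = 0.0383 mg/L.
Mass balance: 0.079·1.258 = 0.188·Cₑ + 1.07·0.0383.
Cₑ = (0.09938 − 0.04098) / 0.188 = 0.3106 mg/L.
Required removal = 1 − 0.3106/1.05 = 70.41 %.

70.4 %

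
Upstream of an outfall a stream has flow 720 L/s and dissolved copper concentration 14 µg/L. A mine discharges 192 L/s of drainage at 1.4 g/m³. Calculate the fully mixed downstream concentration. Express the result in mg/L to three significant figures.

0.306 mg/L

192 L/s = 0.192 m³/s.
720 L/s = 0.72 m³/s.
14 µg/L = 0.014 mg/L.
By mass balance at complete mixing, C = (0.192·1.4 + 0.72·0.014) / (0.192 + 0.72) = 0.2789/0.912 = 0.3058 mg/L.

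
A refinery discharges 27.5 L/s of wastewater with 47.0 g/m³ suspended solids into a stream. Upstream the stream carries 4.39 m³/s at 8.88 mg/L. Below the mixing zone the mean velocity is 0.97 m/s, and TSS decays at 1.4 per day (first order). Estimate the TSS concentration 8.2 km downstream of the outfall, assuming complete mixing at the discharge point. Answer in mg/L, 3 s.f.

7.95 mg/L

27.5 L/s = 0.0275 m³/s.
After complete mixing, C₀ = (0.0275·47 + 4.39·8.88) / 4.417 = 9.117 mg/L.
Travel time t = 8200 m / 0.97 m/s = 8454 s = 0.09784 d.
C = 9.117·exp(−1.4·0.09784) = 9.117·0.872 = 7.95 mg/L.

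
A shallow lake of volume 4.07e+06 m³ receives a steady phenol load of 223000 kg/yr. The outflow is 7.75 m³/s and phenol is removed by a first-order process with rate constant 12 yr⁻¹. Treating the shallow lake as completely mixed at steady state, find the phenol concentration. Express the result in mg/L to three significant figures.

0.760 mg/L

Outflow Q = 7.75 m³/s × 3.156e+07 s/yr = 2.446e+08 m³/yr.
Steady-state CSTR mass balance: W = Q·C + k·V·C, so C = W/(Q + kV).
Q + kV = 2.446e+08 + 12·4.07e+06 = 2.934e+08 m³/yr.
C = 223000/2.934e+08 = 0.00076 kg/m³ = 0.76 mg/L.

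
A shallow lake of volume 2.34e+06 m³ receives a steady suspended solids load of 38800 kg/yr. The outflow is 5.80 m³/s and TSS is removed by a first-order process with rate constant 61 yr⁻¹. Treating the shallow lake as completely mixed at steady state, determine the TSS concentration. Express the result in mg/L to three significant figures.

Outflow Q = 5.80 m³/s × 3.156e+07 s/yr = 1.83e+08 m³/yr.
Steady-state CSTR mass balance: W = Q·C + k·V·C, so C = W/(Q + kV).
Q + kV = 1.83e+08 + 61·2.34e+06 = 3.258e+08 m³/yr.
C = 38800/3.258e+08 = 0.0001191 kg/m³ = 0.1191 mg/L.

0.119 mg/L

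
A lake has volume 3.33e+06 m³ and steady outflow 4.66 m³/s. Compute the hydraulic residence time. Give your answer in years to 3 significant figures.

Q = 4.66 m³/s × 3.156e+07 s/yr = 1.471e+08 m³/yr.
Hydraulic residence time τ = V/Q = 3.33e+06/1.471e+08 = 0.02264 yr.

0.0226 yr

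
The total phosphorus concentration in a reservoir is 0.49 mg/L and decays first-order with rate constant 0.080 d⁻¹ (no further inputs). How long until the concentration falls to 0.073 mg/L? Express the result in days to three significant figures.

23.8 d

t = ln(C₀/C)/k = ln(0.49/0.073)/0.080 = 1.904/0.080 = 23.8 d.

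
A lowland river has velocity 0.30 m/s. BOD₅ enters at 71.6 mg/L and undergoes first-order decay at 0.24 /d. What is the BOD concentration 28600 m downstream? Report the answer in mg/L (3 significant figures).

54.9 mg/L

Travel time t = 28600 m / 0.30 m/s = 2.86e+04/0.30 = 9.533e+04 s = 1.103 d.
First-order decay: C = 71.6·exp(−0.24·1.103) = 71.6·0.7673 = 54.94 mg/L.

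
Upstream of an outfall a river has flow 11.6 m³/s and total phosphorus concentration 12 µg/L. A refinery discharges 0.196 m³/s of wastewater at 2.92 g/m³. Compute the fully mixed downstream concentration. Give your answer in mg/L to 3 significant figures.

0.0603 mg/L

12 µg/L = 0.012 mg/L.
By mass balance at complete mixing, C = (0.196·2.92 + 11.6·0.012) / (0.196 + 11.6) = 0.7115/11.8 = 0.06032 mg/L.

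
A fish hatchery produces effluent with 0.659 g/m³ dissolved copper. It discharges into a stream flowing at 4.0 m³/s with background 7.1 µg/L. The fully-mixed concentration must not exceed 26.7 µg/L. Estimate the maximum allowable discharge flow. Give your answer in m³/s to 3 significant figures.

7.1 µg/L = 0.0071 mg/L.
26.7 µg/L = 0.0267 mg/L.
Mass balance at complete mixing: C_std·(Q_w + Q_r) = Q_w·C_e + Q_r·C_b.
Rearranging, Q_w = Q_r·(C_std − C_b)/(C_e − C_std) = 4.0·(0.0267 − 0.0071) / (0.659 − 0.0267) = 0.124 m³/s.

0.124 m³/s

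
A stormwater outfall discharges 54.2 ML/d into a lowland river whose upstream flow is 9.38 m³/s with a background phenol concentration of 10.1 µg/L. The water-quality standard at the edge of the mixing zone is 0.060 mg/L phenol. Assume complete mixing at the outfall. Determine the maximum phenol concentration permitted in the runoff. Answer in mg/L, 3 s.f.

54.2 ML/d = 0.6273 m³/s.
10.1 µg/L = 0.0101 mg/L.
Mass balance: 0.06·10.01 = 0.6273·Cₑ + 9.38·0.0101.
Cₑ = (0.6004 − 0.09474) / 0.6273 = 0.8061 mg/L.

0.806 mg/L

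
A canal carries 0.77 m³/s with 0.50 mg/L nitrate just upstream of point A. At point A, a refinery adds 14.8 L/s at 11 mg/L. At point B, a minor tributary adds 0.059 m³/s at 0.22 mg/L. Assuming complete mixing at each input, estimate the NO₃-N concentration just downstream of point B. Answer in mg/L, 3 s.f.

0.665 mg/L

14.8 L/s = 0.0148 m³/s.
After input A: C = (0.77·0.5 + 0.0148·11) / 0.7848 = 0.698 mg/L.
After input B: C = (0.7848·0.698 + 0.059·0.22) / 0.8438 = 0.6646 mg/L.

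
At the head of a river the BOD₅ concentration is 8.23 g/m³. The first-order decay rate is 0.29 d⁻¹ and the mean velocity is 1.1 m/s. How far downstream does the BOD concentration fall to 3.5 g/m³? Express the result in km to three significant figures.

From C = C₀·e^(−kt), t = ln(C₀/C)/k = ln(8.23/3.5)/0.29 = 0.855/0.29 = 2.948 d.
Distance = v·t = 1.1 m/s × 2.547e+05 s = 2.802e+05 m = 280.2 km.

280 km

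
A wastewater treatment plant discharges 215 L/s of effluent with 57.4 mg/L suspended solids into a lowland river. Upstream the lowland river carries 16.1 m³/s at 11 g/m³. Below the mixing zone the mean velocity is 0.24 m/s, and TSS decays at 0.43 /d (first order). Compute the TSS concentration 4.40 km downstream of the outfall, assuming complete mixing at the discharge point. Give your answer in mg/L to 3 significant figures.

10.6 mg/L

215 L/s = 0.215 m³/s.
After complete mixing, C₀ = (0.215·57.4 + 16.1·11) / 16.32 = 11.61 mg/L.
Travel time t = 4400 m / 0.24 m/s = 1.833e+04 s = 0.2122 d.
C = 11.61·exp(−0.43·0.2122) = 11.61·0.9128 = 10.6 mg/L.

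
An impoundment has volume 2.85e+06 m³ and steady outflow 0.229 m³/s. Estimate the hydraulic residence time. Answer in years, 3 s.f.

Q = 0.229 m³/s × 3.156e+07 s/yr = 7.227e+06 m³/yr.
Hydraulic residence time τ = V/Q = 2.85e+06/7.227e+06 = 0.3944 yr.

0.394 yr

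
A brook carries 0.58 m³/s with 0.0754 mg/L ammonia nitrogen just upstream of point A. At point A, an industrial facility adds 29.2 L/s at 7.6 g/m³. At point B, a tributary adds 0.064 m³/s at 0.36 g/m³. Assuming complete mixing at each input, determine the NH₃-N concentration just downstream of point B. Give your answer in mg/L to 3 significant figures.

0.429 mg/L

29.2 L/s = 0.0292 m³/s.
After input A: C = (0.58·0.0754 + 0.0292·7.6) / 0.6092 = 0.4361 mg/L.
After input B: C = (0.6092·0.4361 + 0.064·0.36) / 0.6732 = 0.4288 mg/L.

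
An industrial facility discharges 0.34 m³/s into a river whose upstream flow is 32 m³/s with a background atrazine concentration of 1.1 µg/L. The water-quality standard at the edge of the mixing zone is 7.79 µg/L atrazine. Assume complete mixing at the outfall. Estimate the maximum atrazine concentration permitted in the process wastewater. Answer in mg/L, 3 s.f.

0.637 mg/L

1.1 µg/L = 0.0011 mg/L.
7.79 µg/L = 0.00779 mg/L.
Mass balance: 0.00779·32.34 = 0.34·Cₑ + 32·0.0011.
Cₑ = (0.2519 − 0.0352) / 0.34 = 0.6374 mg/L.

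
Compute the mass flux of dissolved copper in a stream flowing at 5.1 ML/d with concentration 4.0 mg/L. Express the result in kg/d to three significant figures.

20.4 kg/d

5.1 ML/d = 0.05903 m³/s.
Mass flux = Q·C = 0.05903 m³/s × 4 g/m³ = 0.2361 g/s.
= 0.2361 g/s × 86.4 = 20.4 kg/d.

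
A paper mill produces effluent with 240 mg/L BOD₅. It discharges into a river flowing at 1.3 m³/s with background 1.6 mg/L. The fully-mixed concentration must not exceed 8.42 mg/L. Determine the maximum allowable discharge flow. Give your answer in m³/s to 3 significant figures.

0.0383 m³/s

Mass balance at complete mixing: C_std·(Q_w + Q_r) = Q_w·C_e + Q_r·C_b.
Rearranging, Q_w = Q_r·(C_std − C_b)/(C_e − C_std) = 1.3·(8.42 − 1.6) / (240 − 8.42) = 0.03828 m³/s.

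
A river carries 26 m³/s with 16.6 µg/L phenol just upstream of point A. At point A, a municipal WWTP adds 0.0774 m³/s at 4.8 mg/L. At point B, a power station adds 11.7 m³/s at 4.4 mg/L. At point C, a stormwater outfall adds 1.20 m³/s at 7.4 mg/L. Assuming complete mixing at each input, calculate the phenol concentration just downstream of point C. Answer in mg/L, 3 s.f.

1.57 mg/L

16.6 µg/L = 0.0166 mg/L.
After input A: C = (26·0.0166 + 0.0774·4.8) / 26.08 = 0.0308 mg/L.
After input B: C = (26.08·0.0308 + 11.7·4.4) / 37.78 = 1.384 mg/L.
After input C: C = (37.78·1.384 + 1.2·7.4) / 38.98 = 1.569 mg/L.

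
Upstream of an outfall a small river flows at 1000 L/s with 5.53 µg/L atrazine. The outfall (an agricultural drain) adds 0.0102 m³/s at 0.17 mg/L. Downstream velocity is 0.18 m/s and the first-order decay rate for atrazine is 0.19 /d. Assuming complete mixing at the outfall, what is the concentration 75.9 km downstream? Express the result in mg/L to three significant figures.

1000 L/s = 1 m³/s.
5.53 µg/L = 0.00553 mg/L.
After complete mixing, C₀ = (0.0102·0.17 + 1·0.00553) / 1.01 = 0.007191 mg/L.
Travel time t = 7.59e+04 m / 0.18 m/s = 4.217e+05 s = 4.88 d.
C = 0.007191·exp(−0.19·4.88) = 0.007191·0.3956 = 0.002845 mg/L.

0.00284 mg/L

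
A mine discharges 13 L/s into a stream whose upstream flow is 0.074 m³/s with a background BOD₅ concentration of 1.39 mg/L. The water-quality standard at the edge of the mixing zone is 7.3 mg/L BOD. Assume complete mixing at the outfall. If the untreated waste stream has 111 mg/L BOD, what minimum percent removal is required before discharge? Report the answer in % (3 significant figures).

13 L/s = 0.013 m³/s.
Mass balance: 7.3·0.087 = 0.013·Cₑ + 0.074·1.39.
Cₑ = (0.6351 − 0.1029) / 0.013 = 40.94 mg/L.
Required removal = 1 − 40.94/111 = 63.12 %.

63.1 %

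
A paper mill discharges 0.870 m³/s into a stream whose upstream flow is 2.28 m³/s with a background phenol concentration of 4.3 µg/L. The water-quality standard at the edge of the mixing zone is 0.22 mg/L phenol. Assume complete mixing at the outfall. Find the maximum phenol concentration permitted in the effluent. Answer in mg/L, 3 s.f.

0.785 mg/L

4.3 µg/L = 0.0043 mg/L.
Mass balance: 0.22·3.15 = 0.87·Cₑ + 2.28·0.0043.
Cₑ = (0.693 − 0.009804) / 0.87 = 0.7853 mg/L.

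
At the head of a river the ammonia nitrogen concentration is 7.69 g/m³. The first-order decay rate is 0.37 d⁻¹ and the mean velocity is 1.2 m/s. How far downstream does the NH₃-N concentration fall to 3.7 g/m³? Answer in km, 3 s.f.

From C = C₀·e^(−kt), t = ln(C₀/C)/k = ln(7.69/3.7)/0.37 = 0.7316/0.37 = 1.977 d.
Distance = v·t = 1.2 m/s × 1.708e+05 s = 2.05e+05 m = 205 km.

205 km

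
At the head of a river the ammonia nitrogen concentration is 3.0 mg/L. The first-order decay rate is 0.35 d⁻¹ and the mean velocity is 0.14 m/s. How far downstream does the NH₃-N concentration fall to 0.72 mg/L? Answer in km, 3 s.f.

49.3 km

From C = C₀·e^(−kt), t = ln(C₀/C)/k = ln(3.0/0.72)/0.35 = 1.427/0.35 = 4.077 d.
Distance = v·t = 0.14 m/s × 3.523e+05 s = 4.932e+04 m = 49.32 km.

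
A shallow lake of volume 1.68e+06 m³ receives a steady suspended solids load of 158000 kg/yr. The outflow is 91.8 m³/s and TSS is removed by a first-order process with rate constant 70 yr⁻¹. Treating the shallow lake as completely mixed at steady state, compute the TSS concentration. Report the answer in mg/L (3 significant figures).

0.0524 mg/L

Outflow Q = 91.8 m³/s × 3.156e+07 s/yr = 2.897e+09 m³/yr.
Steady-state CSTR mass balance: W = Q·C + k·V·C, so C = W/(Q + kV).
Q + kV = 2.897e+09 + 70·1.68e+06 = 3.015e+09 m³/yr.
C = 158000/3.015e+09 = 5.241e-05 kg/m³ = 0.05241 mg/L.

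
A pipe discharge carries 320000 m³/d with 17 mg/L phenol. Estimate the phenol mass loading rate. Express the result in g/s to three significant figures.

63.0 g/s

320000 m³/d = 3.704 m³/s.
Mass flux = Q·C = 3.704 m³/s × 17 g/m³ = 62.96 g/s.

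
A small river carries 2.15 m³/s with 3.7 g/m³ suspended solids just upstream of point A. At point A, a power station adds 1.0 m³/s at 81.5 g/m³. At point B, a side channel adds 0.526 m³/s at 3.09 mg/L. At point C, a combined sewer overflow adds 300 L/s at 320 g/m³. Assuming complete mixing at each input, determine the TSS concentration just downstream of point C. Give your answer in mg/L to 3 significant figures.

After input A: C = (2.15·3.7 + 1·81.5) / 3.15 = 28.4 mg/L.
After input B: C = (3.15·28.4 + 0.526·3.09) / 3.676 = 24.78 mg/L.
300 L/s = 0.3 m³/s.
After input C: C = (3.676·24.78 + 0.3·320) / 3.976 = 47.05 mg/L.

47.1 mg/L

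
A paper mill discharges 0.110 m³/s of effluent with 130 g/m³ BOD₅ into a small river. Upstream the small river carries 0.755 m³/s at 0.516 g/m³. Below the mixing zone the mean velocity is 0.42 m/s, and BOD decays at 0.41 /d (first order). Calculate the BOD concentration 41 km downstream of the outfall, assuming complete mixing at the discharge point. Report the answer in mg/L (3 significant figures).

After complete mixing, C₀ = (0.11·130 + 0.755·0.516) / 0.865 = 16.98 mg/L.
Travel time t = 4.1e+04 m / 0.42 m/s = 9.762e+04 s = 1.13 d.
C = 16.98·exp(−0.41·1.13) = 16.98·0.6292 = 10.69 mg/L.

10.7 mg/L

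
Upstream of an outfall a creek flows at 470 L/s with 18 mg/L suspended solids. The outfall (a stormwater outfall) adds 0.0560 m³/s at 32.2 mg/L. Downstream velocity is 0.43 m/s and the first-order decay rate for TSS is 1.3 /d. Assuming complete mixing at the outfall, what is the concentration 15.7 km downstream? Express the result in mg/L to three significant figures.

470 L/s = 0.47 m³/s.
After complete mixing, C₀ = (0.056·32.2 + 0.47·18) / 0.526 = 19.51 mg/L.
Travel time t = 1.57e+04 m / 0.43 m/s = 3.651e+04 s = 0.4226 d.
C = 19.51·exp(−1.3·0.4226) = 19.51·0.5773 = 11.26 mg/L.

11.3 mg/L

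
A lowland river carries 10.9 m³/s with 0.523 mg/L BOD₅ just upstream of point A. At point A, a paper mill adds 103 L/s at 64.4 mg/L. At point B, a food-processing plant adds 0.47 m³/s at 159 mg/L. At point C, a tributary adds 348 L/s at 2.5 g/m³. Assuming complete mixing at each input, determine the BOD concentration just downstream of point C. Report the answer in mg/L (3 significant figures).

103 L/s = 0.103 m³/s.
After input A: C = (10.9·0.523 + 0.103·64.4) / 11 = 1.121 mg/L.
After input B: C = (11·1.121 + 0.47·159) / 11.47 = 7.589 mg/L.
348 L/s = 0.348 m³/s.
After input C: C = (11.47·7.589 + 0.348·2.5) / 11.82 = 7.439 mg/L.

7.44 mg/L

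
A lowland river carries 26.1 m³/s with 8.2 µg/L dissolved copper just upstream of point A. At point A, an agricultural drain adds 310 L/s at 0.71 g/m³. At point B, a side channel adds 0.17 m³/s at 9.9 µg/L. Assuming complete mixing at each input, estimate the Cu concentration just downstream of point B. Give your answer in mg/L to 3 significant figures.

8.2 µg/L = 0.0082 mg/L.
310 L/s = 0.31 m³/s.
After input A: C = (26.1·0.0082 + 0.31·0.71) / 26.41 = 0.01644 mg/L.
9.9 µg/L = 0.0099 mg/L.
After input B: C = (26.41·0.01644 + 0.17·0.0099) / 26.58 = 0.0164 mg/L.

0.0164 mg/L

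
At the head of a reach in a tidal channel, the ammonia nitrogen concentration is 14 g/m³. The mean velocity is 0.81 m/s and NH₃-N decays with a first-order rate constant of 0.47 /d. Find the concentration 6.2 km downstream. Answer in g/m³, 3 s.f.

Travel time t = 6.2 km / 0.81 m/s = 6200/0.81 = 7654 s = 0.08859 d.
First-order decay: C = 14·exp(−0.47·0.08859) = 14·0.9592 = 13.43 g/m³.

13.4 g/m³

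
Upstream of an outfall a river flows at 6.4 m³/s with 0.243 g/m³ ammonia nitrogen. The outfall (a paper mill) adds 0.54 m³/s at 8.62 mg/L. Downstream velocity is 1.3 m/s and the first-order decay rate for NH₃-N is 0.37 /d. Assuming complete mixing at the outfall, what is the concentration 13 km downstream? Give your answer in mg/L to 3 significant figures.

After complete mixing, C₀ = (0.54·8.62 + 6.4·0.243) / 6.94 = 0.8948 mg/L.
Travel time t = 1.3e+04 m / 1.3 m/s = 1e+04 s = 0.1157 d.
C = 0.8948·exp(−0.37·0.1157) = 0.8948·0.9581 = 0.8573 mg/L.

0.857 mg/L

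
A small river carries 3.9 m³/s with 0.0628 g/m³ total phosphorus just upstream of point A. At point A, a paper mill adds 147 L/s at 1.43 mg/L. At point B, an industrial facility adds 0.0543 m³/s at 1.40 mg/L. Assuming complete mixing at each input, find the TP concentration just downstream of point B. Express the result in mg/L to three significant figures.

147 L/s = 0.147 m³/s.
After input A: C = (3.9·0.0628 + 0.147·1.43) / 4.047 = 0.1125 mg/L.
After input B: C = (4.047·0.1125 + 0.0543·1.4) / 4.101 = 0.1295 mg/L.

0.130 mg/L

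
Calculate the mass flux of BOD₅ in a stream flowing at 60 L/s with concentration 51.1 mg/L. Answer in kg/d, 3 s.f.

265 kg/d

60 L/s = 0.06 m³/s.
Mass flux = Q·C = 0.06 m³/s × 51.1 g/m³ = 3.066 g/s.
= 3.066 g/s × 86.4 = 264.9 kg/d.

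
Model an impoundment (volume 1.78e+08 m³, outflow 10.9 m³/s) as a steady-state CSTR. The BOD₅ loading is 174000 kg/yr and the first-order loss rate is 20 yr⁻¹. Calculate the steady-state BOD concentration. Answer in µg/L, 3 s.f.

Outflow Q = 10.9 m³/s × 3.156e+07 s/yr = 3.44e+08 m³/yr.
Steady-state CSTR mass balance: W = Q·C + k·V·C, so C = W/(Q + kV).
Q + kV = 3.44e+08 + 20·1.78e+08 = 3.904e+09 m³/yr.
C = 174000/3.904e+09 = 4.457e-05 kg/m³ = 0.04457 mg/L = 44.57 µg/L.

44.6 µg/L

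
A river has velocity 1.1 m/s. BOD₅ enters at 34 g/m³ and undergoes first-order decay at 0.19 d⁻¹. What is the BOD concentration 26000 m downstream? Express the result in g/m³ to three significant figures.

32.3 g/m³

Travel time t = 26000 m / 1.1 m/s = 2.6e+04/1.1 = 2.364e+04 s = 0.2736 d.
First-order decay: C = 34·exp(−0.19·0.2736) = 34·0.9493 = 32.28 g/m³.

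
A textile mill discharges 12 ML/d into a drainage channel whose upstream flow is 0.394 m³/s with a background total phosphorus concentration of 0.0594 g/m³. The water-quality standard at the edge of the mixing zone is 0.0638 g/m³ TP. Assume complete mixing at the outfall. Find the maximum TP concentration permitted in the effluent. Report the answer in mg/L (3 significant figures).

12 ML/d = 0.1389 m³/s.
Mass balance: 0.0638·0.5329 = 0.1389·Cₑ + 0.394·0.0594.
Cₑ = (0.034 − 0.0234) / 0.1389 = 0.07628 mg/L.

0.0763 mg/L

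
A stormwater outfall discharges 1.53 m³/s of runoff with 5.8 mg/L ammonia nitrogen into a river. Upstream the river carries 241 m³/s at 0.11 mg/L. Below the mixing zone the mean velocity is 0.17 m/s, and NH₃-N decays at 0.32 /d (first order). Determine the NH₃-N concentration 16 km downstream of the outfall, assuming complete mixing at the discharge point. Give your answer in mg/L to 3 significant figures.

After complete mixing, C₀ = (1.53·5.8 + 241·0.11) / 242.5 = 0.1459 mg/L.
Travel time t = 1.6e+04 m / 0.17 m/s = 9.412e+04 s = 1.089 d.
C = 0.1459·exp(−0.32·1.089) = 0.1459·0.7057 = 0.103 mg/L.

0.103 mg/L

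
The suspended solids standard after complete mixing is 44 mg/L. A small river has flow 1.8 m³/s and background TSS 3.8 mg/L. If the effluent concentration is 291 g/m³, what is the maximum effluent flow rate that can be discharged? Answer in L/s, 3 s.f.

Mass balance at complete mixing: C_std·(Q_w + Q_r) = Q_w·C_e + Q_r·C_b.
Rearranging, Q_w = Q_r·(C_std − C_b)/(C_e − C_std) = 1.8·(44 − 3.8) / (291 − 44) = 0.293 m³/s.
= 293 L/s.

293 L/s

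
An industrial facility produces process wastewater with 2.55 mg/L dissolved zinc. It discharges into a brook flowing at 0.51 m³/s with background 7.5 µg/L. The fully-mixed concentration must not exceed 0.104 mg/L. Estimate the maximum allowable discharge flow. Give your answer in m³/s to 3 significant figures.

7.5 µg/L = 0.0075 mg/L.
Mass balance at complete mixing: C_std·(Q_w + Q_r) = Q_w·C_e + Q_r·C_b.
Rearranging, Q_w = Q_r·(C_std − C_b)/(C_e − C_std) = 0.51·(0.104 − 0.0075) / (2.55 − 0.104) = 0.02012 m³/s.

0.0201 m³/s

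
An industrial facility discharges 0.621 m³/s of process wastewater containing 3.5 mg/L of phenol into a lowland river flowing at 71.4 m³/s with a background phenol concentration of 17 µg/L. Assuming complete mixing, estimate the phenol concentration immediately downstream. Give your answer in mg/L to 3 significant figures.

17 µg/L = 0.017 mg/L.
Flow-weighted mixing gives C = (0.621·3.5 + 71.4·0.017) / (0.621 + 71.4) = 3.387/72.02 = 0.04703 mg/L.

0.0470 mg/L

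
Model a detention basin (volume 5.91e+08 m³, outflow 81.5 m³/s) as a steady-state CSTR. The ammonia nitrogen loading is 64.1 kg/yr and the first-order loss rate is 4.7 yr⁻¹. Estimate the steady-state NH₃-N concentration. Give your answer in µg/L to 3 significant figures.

Outflow Q = 81.5 m³/s × 3.156e+07 s/yr = 2.572e+09 m³/yr.
Steady-state CSTR mass balance: W = Q·C + k·V·C, so C = W/(Q + kV).
Q + kV = 2.572e+09 + 4.7·5.91e+08 = 5.35e+09 m³/yr.
C = 64.1/5.35e+09 = 1.198e-08 kg/m³ = 1.198e-05 mg/L = 0.01198 µg/L.

0.0120 µg/L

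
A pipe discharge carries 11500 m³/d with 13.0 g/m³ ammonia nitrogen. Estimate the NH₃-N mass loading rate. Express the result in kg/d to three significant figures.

11500 m³/d = 0.1331 m³/s.
Mass flux = Q·C = 0.1331 m³/s × 13 g/m³ = 1.73 g/s.
= 1.73 g/s × 86.4 = 149.5 kg/d.

149 kg/d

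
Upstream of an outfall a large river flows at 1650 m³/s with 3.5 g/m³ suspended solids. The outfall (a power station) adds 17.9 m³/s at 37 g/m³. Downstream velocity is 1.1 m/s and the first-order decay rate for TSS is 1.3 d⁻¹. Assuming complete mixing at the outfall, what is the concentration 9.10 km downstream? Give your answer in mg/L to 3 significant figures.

After complete mixing, C₀ = (17.9·37 + 1650·3.5) / 1668 = 3.86 mg/L.
Travel time t = 9100 m / 1.1 m/s = 8273 s = 0.09575 d.
C = 3.86·exp(−1.3·0.09575) = 3.86·0.883 = 3.408 mg/L.

3.41 mg/L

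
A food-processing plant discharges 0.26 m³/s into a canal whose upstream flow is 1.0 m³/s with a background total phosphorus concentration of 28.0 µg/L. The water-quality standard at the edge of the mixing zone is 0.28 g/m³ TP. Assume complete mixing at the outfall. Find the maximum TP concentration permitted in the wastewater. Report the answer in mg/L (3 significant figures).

28.0 µg/L = 0.028 mg/L.
Mass balance: 0.28·1.26 = 0.26·Cₑ + 1·0.028.
Cₑ = (0.3528 − 0.028) / 0.26 = 1.249 mg/L.

1.25 mg/L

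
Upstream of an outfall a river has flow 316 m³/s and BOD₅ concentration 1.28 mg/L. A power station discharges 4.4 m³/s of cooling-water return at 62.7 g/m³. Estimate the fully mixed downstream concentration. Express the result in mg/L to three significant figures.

By mass balance at complete mixing, C = (4.4·62.7 + 316·1.28) / (4.4 + 316) = 680.4/320.4 = 2.123 mg/L.

2.12 mg/L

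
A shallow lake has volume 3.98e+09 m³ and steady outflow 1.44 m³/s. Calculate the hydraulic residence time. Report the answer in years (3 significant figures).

87.6 yr

Q = 1.44 m³/s × 3.156e+07 s/yr = 4.544e+07 m³/yr.
Hydraulic residence time τ = V/Q = 3.98e+09/4.544e+07 = 87.58 yr.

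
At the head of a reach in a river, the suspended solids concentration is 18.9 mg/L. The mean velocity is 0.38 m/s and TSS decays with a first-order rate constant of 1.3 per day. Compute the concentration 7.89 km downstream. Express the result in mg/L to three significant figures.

13.8 mg/L

Travel time t = 7.89 km / 0.38 m/s = 7890/0.38 = 2.076e+04 s = 0.2403 d.
First-order decay: C = 18.9·exp(−1.3·0.2403) = 18.9·0.7317 = 13.83 mg/L.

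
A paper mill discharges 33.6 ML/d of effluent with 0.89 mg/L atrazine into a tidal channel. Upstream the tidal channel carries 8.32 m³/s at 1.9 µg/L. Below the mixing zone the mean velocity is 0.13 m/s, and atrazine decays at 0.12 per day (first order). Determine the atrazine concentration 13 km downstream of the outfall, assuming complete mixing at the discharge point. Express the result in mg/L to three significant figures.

0.0362 mg/L

33.6 ML/d = 0.3889 m³/s.
1.9 µg/L = 0.0019 mg/L.
After complete mixing, C₀ = (0.3889·0.89 + 8.32·0.0019) / 8.709 = 0.04156 mg/L.
Travel time t = 1.3e+04 m / 0.13 m/s = 1e+05 s = 1.157 d.
C = 0.04156·exp(−0.12·1.157) = 0.04156·0.8703 = 0.03617 mg/L.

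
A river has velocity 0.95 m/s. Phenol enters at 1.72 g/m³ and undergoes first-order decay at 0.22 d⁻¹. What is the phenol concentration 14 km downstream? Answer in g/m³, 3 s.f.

1.66 g/m³

Travel time t = 14 km / 0.95 m/s = 1.4e+04/0.95 = 1.474e+04 s = 0.1706 d.
First-order decay: C = 1.72·exp(−0.22·0.1706) = 1.72·0.9632 = 1.657 g/m³.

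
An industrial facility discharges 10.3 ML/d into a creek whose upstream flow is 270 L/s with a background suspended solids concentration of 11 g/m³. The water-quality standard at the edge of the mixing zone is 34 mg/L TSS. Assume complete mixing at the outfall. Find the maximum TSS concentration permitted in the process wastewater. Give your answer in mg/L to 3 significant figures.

86.1 mg/L

10.3 ML/d = 0.1192 m³/s.
270 L/s = 0.27 m³/s.
Mass balance: 34·0.3892 = 0.1192·Cₑ + 0.27·11.
Cₑ = (13.23 − 2.97) / 0.1192 = 86.09 mg/L.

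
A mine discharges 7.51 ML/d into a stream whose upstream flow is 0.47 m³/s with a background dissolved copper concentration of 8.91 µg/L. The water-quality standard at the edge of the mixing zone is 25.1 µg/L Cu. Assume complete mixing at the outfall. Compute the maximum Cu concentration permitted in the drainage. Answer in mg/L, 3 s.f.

7.51 ML/d = 0.08692 m³/s.
8.91 µg/L = 0.00891 mg/L.
25.1 µg/L = 0.0251 mg/L.
Mass balance: 0.0251·0.5569 = 0.08692·Cₑ + 0.47·0.00891.
Cₑ = (0.01398 − 0.004188) / 0.08692 = 0.1126 mg/L.

0.113 mg/L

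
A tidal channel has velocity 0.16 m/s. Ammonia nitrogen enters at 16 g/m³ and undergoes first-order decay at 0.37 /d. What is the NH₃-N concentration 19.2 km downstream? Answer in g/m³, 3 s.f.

9.57 g/m³

Travel time t = 19.2 km / 0.16 m/s = 1.92e+04/0.16 = 1.2e+05 s = 1.389 d.
First-order decay: C = 16·exp(−0.37·1.389) = 16·0.5982 = 9.571 g/m³.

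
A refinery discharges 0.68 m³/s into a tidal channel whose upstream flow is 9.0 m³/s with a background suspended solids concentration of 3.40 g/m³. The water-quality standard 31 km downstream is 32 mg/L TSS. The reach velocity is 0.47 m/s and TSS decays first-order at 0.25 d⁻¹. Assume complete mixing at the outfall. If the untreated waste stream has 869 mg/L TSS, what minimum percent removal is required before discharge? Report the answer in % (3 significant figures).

Travel time to the compliance point: t = 3.1e+04/0.47 = 6.596e+04 s = 0.7634 d; decay factor exp(−0.25·0.7634) = 0.8263.
So the concentration just after mixing may be at most 32/0.8263 = 38.73 mg/L.
Mass balance: 38.73·9.68 = 0.68·Cₑ + 9·3.4.
Cₑ = (374.9 − 30.6) / 0.68 = 506.3 mg/L.
Required removal = 1 − 506.3/869 = 41.74 %.

41.7 %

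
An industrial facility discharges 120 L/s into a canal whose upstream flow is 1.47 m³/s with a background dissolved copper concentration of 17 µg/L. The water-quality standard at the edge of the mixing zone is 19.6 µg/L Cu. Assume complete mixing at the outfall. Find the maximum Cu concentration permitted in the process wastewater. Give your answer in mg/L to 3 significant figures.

0.0514 mg/L

120 L/s = 0.12 m³/s.
17 µg/L = 0.017 mg/L.
19.6 µg/L = 0.0196 mg/L.
Mass balance: 0.0196·1.59 = 0.12·Cₑ + 1.47·0.017.
Cₑ = (0.03116 − 0.02499) / 0.12 = 0.05145 mg/L.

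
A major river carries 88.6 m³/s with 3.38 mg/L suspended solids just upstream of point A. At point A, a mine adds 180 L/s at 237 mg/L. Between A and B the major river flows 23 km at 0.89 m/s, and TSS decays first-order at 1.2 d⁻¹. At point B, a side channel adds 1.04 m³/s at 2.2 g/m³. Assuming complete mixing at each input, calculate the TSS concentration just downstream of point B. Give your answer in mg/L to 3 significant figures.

180 L/s = 0.18 m³/s.
After input A: C = (88.6·3.38 + 0.18·237) / 88.78 = 3.854 mg/L.
Over the 23 km reach to input B (t = 2.584e+04 s = 0.2991 d), decay gives C = 3.854·exp(−1.2·0.2991) = 2.691 mg/L.
After input B: C = (88.78·2.691 + 1.04·2.2) / 89.82 = 2.686 mg/L.

2.69 mg/L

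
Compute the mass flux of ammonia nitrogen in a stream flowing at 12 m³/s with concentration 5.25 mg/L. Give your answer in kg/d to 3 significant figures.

Mass flux = Q·C = 12 m³/s × 5.25 g/m³ = 63 g/s.
= 63 g/s × 86.4 = 5443 kg/d.

5440 kg/d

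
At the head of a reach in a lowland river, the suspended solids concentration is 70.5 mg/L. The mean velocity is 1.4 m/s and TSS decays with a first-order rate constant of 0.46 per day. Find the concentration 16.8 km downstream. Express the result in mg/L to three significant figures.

66.1 mg/L

Travel time t = 16.8 km / 1.4 m/s = 1.68e+04/1.4 = 1.2e+04 s = 0.1389 d.
First-order decay: C = 70.5·exp(−0.46·0.1389) = 70.5·0.9381 = 66.14 mg/L.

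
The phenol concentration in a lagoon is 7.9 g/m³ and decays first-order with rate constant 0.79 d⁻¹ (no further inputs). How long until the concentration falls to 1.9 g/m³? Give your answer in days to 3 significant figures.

1.80 d

t = ln(C₀/C)/k = ln(7.9/1.9)/0.79 = 1.425/0.79 = 1.804 d.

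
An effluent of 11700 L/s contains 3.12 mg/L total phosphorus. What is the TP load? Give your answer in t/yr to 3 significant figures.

11700 L/s = 11.7 m³/s.
Mass flux = Q·C = 11.7 m³/s × 3.12 g/m³ = 36.5 g/s.
= 36.5 g/s × 31.56 = 1152 t/yr.

1150 t/yr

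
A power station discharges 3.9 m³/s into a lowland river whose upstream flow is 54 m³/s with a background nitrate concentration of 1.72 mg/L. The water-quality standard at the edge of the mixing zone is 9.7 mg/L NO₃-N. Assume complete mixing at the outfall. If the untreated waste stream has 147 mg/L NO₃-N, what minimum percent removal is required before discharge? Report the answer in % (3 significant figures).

18.2 %

Mass balance: 9.7·57.9 = 3.9·Cₑ + 54·1.72.
Cₑ = (561.6 − 92.88) / 3.9 = 120.2 mg/L.
Required removal = 1 − 120.2/147 = 18.24 %.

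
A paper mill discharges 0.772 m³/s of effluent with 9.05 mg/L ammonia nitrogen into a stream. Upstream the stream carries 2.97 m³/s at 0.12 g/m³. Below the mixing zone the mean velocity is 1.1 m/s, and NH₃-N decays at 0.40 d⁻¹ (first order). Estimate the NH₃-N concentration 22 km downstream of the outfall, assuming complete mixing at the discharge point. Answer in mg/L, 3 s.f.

1.79 mg/L

After complete mixing, C₀ = (0.772·9.05 + 2.97·0.12) / 3.742 = 1.962 mg/L.
Travel time t = 2.2e+04 m / 1.1 m/s = 2e+04 s = 0.2315 d.
C = 1.962·exp(−0.40·0.2315) = 1.962·0.9116 = 1.789 mg/L.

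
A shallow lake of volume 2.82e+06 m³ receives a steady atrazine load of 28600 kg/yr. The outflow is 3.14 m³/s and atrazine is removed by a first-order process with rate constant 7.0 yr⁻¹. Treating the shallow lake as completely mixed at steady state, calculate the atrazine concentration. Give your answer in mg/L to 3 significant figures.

0.241 mg/L

Outflow Q = 3.14 m³/s × 3.156e+07 s/yr = 9.909e+07 m³/yr.
Steady-state CSTR mass balance: W = Q·C + k·V·C, so C = W/(Q + kV).
Q + kV = 9.909e+07 + 7.0·2.82e+06 = 1.188e+08 m³/yr.
C = 28600/1.188e+08 = 0.0002407 kg/m³ = 0.2407 mg/L.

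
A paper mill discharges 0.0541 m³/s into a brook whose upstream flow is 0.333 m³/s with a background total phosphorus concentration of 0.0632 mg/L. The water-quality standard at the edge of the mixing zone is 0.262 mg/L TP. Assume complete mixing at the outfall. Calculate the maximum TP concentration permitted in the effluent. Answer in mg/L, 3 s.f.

Mass balance: 0.262·0.3871 = 0.0541·Cₑ + 0.333·0.0632.
Cₑ = (0.1014 − 0.02105) / 0.0541 = 1.486 mg/L.

1.49 mg/L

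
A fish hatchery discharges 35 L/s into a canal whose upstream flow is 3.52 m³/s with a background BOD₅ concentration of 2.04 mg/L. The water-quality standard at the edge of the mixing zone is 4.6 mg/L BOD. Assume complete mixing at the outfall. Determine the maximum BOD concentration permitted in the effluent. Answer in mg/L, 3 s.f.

262 mg/L

35 L/s = 0.035 m³/s.
Mass balance: 4.6·3.555 = 0.035·Cₑ + 3.52·2.04.
Cₑ = (16.35 − 7.181) / 0.035 = 262.1 mg/L.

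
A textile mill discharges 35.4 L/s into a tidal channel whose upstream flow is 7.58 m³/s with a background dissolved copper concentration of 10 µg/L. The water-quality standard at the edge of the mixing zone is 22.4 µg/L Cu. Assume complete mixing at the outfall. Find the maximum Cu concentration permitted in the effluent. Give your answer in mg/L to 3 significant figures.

35.4 L/s = 0.0354 m³/s.
10 µg/L = 0.01 mg/L.
22.4 µg/L = 0.0224 mg/L.
Mass balance: 0.0224·7.615 = 0.0354·Cₑ + 7.58·0.01.
Cₑ = (0.1706 − 0.0758) / 0.0354 = 2.678 mg/L.

2.68 mg/L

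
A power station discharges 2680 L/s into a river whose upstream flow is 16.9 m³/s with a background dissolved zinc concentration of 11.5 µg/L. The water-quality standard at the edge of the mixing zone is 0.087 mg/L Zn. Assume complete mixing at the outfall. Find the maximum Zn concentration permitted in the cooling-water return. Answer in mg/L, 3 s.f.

0.563 mg/L

2680 L/s = 2.68 m³/s.
11.5 µg/L = 0.0115 mg/L.
Mass balance: 0.087·19.58 = 2.68·Cₑ + 16.9·0.0115.
Cₑ = (1.703 − 0.1943) / 2.68 = 0.5631 mg/L.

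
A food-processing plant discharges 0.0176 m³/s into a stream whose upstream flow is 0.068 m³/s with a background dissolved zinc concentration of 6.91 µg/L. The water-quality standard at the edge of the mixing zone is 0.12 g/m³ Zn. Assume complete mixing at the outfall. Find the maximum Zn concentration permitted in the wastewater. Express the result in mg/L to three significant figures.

6.91 µg/L = 0.00691 mg/L.
Mass balance: 0.12·0.0856 = 0.0176·Cₑ + 0.068·0.00691.
Cₑ = (0.01027 − 0.0004699) / 0.0176 = 0.5569 mg/L.

0.557 mg/L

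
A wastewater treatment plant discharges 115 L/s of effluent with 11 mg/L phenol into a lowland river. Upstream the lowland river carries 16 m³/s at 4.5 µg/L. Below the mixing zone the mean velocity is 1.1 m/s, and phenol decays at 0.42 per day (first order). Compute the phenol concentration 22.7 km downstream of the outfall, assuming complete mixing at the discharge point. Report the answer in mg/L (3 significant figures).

115 L/s = 0.115 m³/s.
4.5 µg/L = 0.0045 mg/L.
After complete mixing, C₀ = (0.115·11 + 16·0.0045) / 16.11 = 0.08297 mg/L.
Travel time t = 2.27e+04 m / 1.1 m/s = 2.064e+04 s = 0.2388 d.
C = 0.08297·exp(−0.42·0.2388) = 0.08297·0.9046 = 0.07505 mg/L.

0.0750 mg/L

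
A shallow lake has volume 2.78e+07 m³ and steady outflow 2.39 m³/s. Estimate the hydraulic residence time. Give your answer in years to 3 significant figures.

0.369 yr

Q = 2.39 m³/s × 3.156e+07 s/yr = 7.542e+07 m³/yr.
Hydraulic residence time τ = V/Q = 2.78e+07/7.542e+07 = 0.3686 yr.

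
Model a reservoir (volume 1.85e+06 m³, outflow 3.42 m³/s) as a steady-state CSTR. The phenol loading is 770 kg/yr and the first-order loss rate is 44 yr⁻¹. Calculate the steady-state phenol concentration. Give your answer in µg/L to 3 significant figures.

4.07 µg/L

Outflow Q = 3.42 m³/s × 3.156e+07 s/yr = 1.079e+08 m³/yr.
Steady-state CSTR mass balance: W = Q·C + k·V·C, so C = W/(Q + kV).
Q + kV = 1.079e+08 + 44·1.85e+06 = 1.893e+08 m³/yr.
C = 770/1.893e+08 = 4.067e-06 kg/m³ = 0.004067 mg/L = 4.067 µg/L.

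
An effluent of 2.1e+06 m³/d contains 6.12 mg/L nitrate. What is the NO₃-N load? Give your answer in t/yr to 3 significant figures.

4690 t/yr

2.1e+06 m³/d = 24.31 m³/s.
Mass flux = Q·C = 24.31 m³/s × 6.12 g/m³ = 148.8 g/s.
= 148.8 g/s × 31.56 = 4694 t/yr.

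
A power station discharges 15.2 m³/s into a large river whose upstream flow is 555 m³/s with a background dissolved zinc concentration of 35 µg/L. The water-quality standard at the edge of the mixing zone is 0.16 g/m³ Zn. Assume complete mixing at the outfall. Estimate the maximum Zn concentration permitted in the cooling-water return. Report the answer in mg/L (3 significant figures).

35 µg/L = 0.035 mg/L.
Mass balance: 0.16·570.2 = 15.2·Cₑ + 555·0.035.
Cₑ = (91.23 − 19.43) / 15.2 = 4.724 mg/L.

4.72 mg/L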